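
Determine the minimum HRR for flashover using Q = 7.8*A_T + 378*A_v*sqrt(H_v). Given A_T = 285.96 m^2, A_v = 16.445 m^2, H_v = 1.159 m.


7.8*A_T = 2230.488
sqrt(H_v) = 1.0766
378*A_v*sqrt(H_v) = 6692.2
Q = 2230.488 + 6692.2 = 8922.7 kW

8922.7 kW


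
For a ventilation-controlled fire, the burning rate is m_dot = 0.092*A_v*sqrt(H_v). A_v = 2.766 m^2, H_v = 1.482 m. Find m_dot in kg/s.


sqrt(H_v) = 1.2174
m_dot = 0.092 * 2.766 * 1.2174 = 0.30979 kg/s

0.30979 kg/s


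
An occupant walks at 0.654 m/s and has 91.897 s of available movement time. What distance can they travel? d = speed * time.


d = 0.654 * 91.897 = 60.101 m

60.101 m


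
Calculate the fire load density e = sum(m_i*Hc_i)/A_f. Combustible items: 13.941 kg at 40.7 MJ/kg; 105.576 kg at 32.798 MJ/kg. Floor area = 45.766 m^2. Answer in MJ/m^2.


Total energy = 13.941*40.7 + 105.576*32.798
= 567.3987 + 3462.682
= 4030.080 MJ
e = 4030.080 / 45.766 = 88.058 MJ/m^2

88.058 MJ/m^2


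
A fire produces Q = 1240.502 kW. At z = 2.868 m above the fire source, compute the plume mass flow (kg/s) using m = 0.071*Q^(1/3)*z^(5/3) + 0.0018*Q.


Q^(1/3) = 10.745
z^(5/3) = 5.7894
First term = 0.071 * 10.745 * 5.7894 = 4.4166
Second term = 0.0018 * 1240.502 = 2.2329
m = 6.6495 kg/s

6.6495 kg/s


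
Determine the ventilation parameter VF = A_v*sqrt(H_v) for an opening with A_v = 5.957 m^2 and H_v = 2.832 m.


sqrt(H_v) = 1.6829
VF = 5.957 * 1.6829 = 10.025 m^(5/2)

10.025 m^(5/2)


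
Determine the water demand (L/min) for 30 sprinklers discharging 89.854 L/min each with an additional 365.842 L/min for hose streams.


Sprinkler demand = 30 * 89.854 = 2695.62 L/min
Total = 2695.62 + 365.842 = 3061.462 L/min

3061.462 L/min


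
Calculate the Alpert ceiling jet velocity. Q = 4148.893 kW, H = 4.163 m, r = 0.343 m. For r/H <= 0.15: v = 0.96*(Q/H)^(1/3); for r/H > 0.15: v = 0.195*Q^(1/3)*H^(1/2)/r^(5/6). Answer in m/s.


r/H = 0.343 / 4.163 = 0.082393
r/H <= 0.15, so v = 0.96*(Q/H)^(1/3)
Q/H = 996.61
(Q/H)^(1/3) = 9.9887
v = 0.96 * 9.9887 = 9.5891 m/s

9.5891 m/s


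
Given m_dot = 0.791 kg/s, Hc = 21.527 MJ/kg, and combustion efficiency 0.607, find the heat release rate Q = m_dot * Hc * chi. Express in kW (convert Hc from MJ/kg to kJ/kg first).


Hc = 21.527 MJ/kg = 21.527 * 1000 kJ/kg = 21527 kJ/kg
Q = 0.791 kg/s * 21527 kJ/kg * 0.607 = 10336 kW

10336 kW


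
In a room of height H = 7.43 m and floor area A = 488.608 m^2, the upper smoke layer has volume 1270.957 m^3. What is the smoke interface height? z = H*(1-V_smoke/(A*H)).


V/(A*H) = 0.35009
1 - 0.35009 = 0.64991
z = 7.43 * 0.64991 = 4.8288 m

4.8288 m


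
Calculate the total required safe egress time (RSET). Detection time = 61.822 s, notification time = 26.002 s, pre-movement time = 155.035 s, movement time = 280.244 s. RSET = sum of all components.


Total = 61.822 + 26.002 + 155.035 + 280.244 = 523.103 s

523.103 s


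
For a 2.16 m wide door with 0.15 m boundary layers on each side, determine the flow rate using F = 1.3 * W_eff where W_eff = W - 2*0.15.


W_eff = 2.16 - 0.30 = 1.86 m
F = 1.3 * 1.86 = 2.418 persons/s

2.418 persons/s


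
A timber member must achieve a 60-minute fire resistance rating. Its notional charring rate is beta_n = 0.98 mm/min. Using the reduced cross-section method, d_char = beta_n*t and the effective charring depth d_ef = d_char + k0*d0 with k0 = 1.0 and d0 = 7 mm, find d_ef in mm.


d_char = 0.98 * 60 = 58.8 mm
d_ef = 58.8 + 1.0*7 = 65.8 mm

65.8 mm


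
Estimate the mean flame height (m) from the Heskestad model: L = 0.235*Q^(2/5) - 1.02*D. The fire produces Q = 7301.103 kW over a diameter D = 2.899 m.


Q^(2/5) = 35.104
0.235 * Q^(2/5) = 8.2494
1.02 * D = 2.9570
L = 5.2924 m

5.2924 m


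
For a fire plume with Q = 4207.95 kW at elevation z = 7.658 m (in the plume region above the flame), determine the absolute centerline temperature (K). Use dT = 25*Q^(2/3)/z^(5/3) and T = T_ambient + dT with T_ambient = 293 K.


Q^(2/3) = 260.64
z^(5/3) = 29.753
dT = 25 * 260.64 / 29.753 = 219.01 K
T = 293 + 219.01 = 512.01 K

512.01 K


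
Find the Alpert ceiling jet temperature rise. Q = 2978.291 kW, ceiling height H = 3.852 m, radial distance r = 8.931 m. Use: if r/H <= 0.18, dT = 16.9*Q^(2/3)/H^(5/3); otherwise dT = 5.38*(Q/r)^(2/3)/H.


r/H = 8.931 / 3.852 = 2.3185
r/H > 0.18, so dT = 5.38*(Q/r)^(2/3)/H
Q/r = 333.48
(Q/r)^(2/3) = 48.089
dT = 5.38 * 48.089 / 3.852 = 67.165 K

67.165 K


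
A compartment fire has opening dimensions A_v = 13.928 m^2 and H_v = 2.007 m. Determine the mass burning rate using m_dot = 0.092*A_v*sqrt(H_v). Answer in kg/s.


sqrt(H_v) = 1.4167
m_dot = 0.092 * 13.928 * 1.4167 = 1.8153 kg/s

1.8153 kg/s


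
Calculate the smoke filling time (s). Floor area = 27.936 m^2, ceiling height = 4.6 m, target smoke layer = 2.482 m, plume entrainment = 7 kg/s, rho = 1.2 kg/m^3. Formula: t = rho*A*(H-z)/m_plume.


H - z = 2.118 m
t = 1.2 * 27.936 * 2.118 / 7 = 10.143 s

10.143 s


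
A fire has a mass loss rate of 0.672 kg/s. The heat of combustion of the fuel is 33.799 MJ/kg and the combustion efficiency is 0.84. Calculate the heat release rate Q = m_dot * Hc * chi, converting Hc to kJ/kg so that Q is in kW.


Hc = 33.799 MJ/kg = 33.799 * 1000 kJ/kg = 33799 kJ/kg
Q = 0.672 kg/s * 33799 kJ/kg * 0.84 = 19079 kW

19079 kW


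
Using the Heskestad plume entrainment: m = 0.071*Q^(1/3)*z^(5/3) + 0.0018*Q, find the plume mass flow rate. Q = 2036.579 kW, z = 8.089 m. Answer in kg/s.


Q^(1/3) = 12.676
z^(5/3) = 32.596
First term = 0.071 * 12.676 * 32.596 = 29.335
Second term = 0.0018 * 2036.579 = 3.6658
m = 33.001 kg/s

33.001 kg/s


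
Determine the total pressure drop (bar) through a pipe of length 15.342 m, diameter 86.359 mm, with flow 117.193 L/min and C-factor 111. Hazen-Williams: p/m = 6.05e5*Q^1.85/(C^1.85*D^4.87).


Q^1.85 = 6721.5
C^1.85 = 6079.2
D^4.87 = 2.6904e+09
p/m = 0.00024863 bar/m
p_total = 0.00024863 * 15.342 = 0.0038145 bar

0.0038145 bar


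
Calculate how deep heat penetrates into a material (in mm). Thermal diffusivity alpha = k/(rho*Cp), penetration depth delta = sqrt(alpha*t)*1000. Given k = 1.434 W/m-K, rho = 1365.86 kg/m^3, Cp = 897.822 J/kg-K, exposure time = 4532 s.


alpha = 1.434 / (1365.86 * 897.822) = 1.1694e-06 m^2/s
alpha * t = 0.0052996
delta = sqrt(0.0052996) * 1000 = 72.798 mm

72.798 mm


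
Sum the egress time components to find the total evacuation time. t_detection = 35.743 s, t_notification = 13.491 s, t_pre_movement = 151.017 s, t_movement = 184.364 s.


Total = 35.743 + 13.491 + 151.017 + 184.364 = 384.615 s

384.615 s


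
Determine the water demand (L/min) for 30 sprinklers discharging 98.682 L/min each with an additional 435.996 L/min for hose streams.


Sprinkler demand = 30 * 98.682 = 2960.46 L/min
Total = 2960.46 + 435.996 = 3396.456 L/min

3396.456 L/min


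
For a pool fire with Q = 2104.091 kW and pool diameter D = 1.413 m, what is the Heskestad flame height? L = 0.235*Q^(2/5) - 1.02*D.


Q^(2/5) = 21.342
0.235 * Q^(2/5) = 5.0153
1.02 * D = 1.4413
L = 3.5740 m

3.5740 m


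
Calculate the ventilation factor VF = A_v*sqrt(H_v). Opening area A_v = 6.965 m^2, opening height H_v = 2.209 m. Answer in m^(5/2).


sqrt(H_v) = 1.4863
VF = 6.965 * 1.4863 = 10.352 m^(5/2)

10.352 m^(5/2)


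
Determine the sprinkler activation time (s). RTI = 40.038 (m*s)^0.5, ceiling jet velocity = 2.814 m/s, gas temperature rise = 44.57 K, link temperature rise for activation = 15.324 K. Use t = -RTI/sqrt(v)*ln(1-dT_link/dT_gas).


dT_link/dT_gas = 0.34382
ln(1 - 0.34382) = -0.42132
t = -40.038 / sqrt(2.814) * -0.42132 = 10.056 s

10.056 s


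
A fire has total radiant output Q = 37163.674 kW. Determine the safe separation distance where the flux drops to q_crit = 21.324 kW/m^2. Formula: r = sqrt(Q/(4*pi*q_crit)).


4*pi*q_crit = 267.97
Q/(4*pi*q_crit) = 138.69
r = sqrt(138.69) = 11.777 m

11.777 m


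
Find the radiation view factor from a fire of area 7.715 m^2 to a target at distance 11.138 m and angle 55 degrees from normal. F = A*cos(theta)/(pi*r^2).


cos(55 deg) = 0.57358
pi*r^2 = 389.73
F = 7.715 * 0.57358 / 389.73 = 0.011354

0.011354


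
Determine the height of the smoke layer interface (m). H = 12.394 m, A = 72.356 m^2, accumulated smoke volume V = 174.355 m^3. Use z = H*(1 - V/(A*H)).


V/(A*H) = 0.19442
1 - 0.19442 = 0.80558
z = 12.394 * 0.80558 = 9.9843 m

9.9843 m


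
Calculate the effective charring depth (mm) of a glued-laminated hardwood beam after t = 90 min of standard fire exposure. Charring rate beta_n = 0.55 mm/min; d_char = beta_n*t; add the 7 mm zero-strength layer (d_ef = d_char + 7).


d_char = 0.55 * 90 = 49.5 mm
d_ef = 49.5 + 1.0*7 = 56.5 mm

56.5 mm


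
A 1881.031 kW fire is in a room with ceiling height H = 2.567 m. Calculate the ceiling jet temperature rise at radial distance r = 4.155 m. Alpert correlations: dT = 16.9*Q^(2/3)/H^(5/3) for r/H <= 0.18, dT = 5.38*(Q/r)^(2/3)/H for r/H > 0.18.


r/H = 4.155 / 2.567 = 1.6186
r/H > 0.18, so dT = 5.38*(Q/r)^(2/3)/H
Q/r = 452.72
(Q/r)^(2/3) = 58.959
dT = 5.38 * 58.959 / 2.567 = 123.57 K

123.57 K


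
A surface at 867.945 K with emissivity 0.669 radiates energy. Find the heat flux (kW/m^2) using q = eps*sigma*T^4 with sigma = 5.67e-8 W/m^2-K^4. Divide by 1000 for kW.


T^4 = 5.6750e+11
q = 0.669 * 5.67e-8 * 5.6750e+11 / 1000 = 21.527 kW/m^2

21.527 kW/m^2


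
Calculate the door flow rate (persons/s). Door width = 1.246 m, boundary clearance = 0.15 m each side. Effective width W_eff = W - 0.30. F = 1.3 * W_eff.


W_eff = 1.246 - 0.30 = 0.946 m
F = 1.3 * 0.946 = 1.2298 persons/s

1.2298 persons/s


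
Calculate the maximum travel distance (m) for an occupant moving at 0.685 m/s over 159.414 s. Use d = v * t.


d = 0.685 * 159.414 = 109.20 m

109.20 m


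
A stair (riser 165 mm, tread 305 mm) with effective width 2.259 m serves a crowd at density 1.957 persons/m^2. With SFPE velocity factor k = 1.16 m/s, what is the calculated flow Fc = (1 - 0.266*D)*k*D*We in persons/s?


1 - 0.266*D = 1 - 0.266*1.957 = 0.47944
Fs = 0.47944 * 1.16 * 1.957 = 1.0884 persons/(s*m)
Fc = 1.0884 * 2.259 = 2.4587 persons/s

2.4587 persons/s


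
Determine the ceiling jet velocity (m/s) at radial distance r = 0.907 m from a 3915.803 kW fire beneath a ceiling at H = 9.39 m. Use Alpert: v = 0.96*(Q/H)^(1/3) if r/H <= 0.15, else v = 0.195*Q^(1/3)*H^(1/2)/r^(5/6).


r/H = 0.907 / 9.39 = 0.096592
r/H <= 0.15, so v = 0.96*(Q/H)^(1/3)
Q/H = 417.02
(Q/H)^(1/3) = 7.4711
v = 0.96 * 7.4711 = 7.1723 m/s

7.1723 m/s


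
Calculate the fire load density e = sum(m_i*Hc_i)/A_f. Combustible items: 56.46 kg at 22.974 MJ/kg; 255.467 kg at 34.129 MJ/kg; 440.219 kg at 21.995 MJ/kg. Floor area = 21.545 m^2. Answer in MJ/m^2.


Total energy = 56.46*22.974 + 255.467*34.129 + 440.219*21.995
= 1297.112 + 8718.833 + 9682.617
= 19698.56 MJ
e = 19698.56 / 21.545 = 914.30 MJ/m^2

914.30 MJ/m^2


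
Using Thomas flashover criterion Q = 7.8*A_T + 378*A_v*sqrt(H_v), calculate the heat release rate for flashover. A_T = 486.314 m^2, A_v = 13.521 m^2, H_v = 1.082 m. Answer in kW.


7.8*A_T = 3793.2
sqrt(H_v) = 1.0402
378*A_v*sqrt(H_v) = 5316.4
Q = 3793.2 + 5316.4 = 9109.6 kW

9109.6 kW


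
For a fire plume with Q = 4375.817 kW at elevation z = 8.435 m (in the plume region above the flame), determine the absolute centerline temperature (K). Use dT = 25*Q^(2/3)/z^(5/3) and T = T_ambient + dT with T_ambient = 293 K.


Q^(2/3) = 267.53
z^(5/3) = 34.952
dT = 25 * 267.53 / 34.952 = 191.35 K
T = 293 + 191.35 = 484.35 K

484.35 K


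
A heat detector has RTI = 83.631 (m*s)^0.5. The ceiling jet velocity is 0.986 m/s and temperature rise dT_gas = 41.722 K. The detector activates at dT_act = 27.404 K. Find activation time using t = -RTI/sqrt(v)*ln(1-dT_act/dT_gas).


dT_act/dT_gas = 0.65682
ln(1 - 0.65682) = -1.0695
t = -83.631 / sqrt(0.986) * -1.0695 = 90.077 s

90.077 s


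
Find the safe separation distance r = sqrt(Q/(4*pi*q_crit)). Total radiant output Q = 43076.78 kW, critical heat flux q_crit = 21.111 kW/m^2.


4*pi*q_crit = 265.29
Q/(4*pi*q_crit) = 162.38
r = sqrt(162.38) = 12.743 m

12.743 m


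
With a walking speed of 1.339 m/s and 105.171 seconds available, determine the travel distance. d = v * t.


d = 1.339 * 105.171 = 140.82 m

140.82 m


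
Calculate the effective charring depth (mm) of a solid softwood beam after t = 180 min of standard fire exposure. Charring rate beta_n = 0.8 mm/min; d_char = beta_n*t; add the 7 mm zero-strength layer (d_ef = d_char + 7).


d_char = 0.8 * 180 = 144 mm
d_ef = 144 + 1.0*7 = 151 mm

151 mm


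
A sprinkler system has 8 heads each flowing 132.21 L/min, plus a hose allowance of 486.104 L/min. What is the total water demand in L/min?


Sprinkler demand = 8 * 132.21 = 1057.68 L/min
Total = 1057.68 + 486.104 = 1543.784 L/min

1543.784 L/min


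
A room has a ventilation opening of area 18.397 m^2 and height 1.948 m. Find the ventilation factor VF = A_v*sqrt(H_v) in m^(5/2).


sqrt(H_v) = 1.3957
VF = 18.397 * 1.3957 = 25.677 m^(5/2)

25.677 m^(5/2)


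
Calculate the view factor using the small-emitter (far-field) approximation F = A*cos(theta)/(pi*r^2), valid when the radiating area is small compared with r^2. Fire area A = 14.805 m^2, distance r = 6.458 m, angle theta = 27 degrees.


cos(27 deg) = 0.89101
pi*r^2 = 131.02
F = 14.805 * 0.89101 / 131.02 = 0.10068

0.10068


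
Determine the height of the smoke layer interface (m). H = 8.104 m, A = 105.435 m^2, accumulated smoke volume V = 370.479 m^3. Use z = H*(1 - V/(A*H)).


V/(A*H) = 0.43359
1 - 0.43359 = 0.56641
z = 8.104 * 0.56641 = 4.5902 m

4.5902 m


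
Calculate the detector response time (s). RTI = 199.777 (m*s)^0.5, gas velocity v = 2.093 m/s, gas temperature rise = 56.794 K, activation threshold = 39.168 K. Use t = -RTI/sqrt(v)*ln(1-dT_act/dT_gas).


dT_act/dT_gas = 0.68965
ln(1 - 0.68965) = -1.1701
t = -199.777 / sqrt(2.093) * -1.1701 = 161.57 s

161.57 s


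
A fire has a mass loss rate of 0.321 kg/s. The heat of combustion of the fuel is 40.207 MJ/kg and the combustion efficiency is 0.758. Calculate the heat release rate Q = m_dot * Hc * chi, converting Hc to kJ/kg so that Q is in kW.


Hc = 40.207 MJ/kg = 40.207 * 1000 kJ/kg = 40207 kJ/kg
Q = 0.321 kg/s * 40207 kJ/kg * 0.758 = 9783.1 kW

9783.1 kW


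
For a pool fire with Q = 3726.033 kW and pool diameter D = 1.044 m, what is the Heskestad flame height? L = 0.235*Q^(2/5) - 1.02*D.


Q^(2/5) = 26.822
0.235 * Q^(2/5) = 6.3033
1.02 * D = 1.0649
L = 5.2384 m

5.2384 m


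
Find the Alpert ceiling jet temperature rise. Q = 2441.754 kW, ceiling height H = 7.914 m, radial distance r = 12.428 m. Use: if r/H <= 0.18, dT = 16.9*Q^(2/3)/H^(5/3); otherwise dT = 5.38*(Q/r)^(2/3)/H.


r/H = 12.428 / 7.914 = 1.5704
r/H > 0.18, so dT = 5.38*(Q/r)^(2/3)/H
Q/r = 196.47
(Q/r)^(2/3) = 33.796
dT = 5.38 * 33.796 / 7.914 = 22.975 K

22.975 K


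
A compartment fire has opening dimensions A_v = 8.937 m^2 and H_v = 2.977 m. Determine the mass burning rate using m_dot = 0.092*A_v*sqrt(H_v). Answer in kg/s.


sqrt(H_v) = 1.7254
m_dot = 0.092 * 8.937 * 1.7254 = 1.4186 kg/s

1.4186 kg/s


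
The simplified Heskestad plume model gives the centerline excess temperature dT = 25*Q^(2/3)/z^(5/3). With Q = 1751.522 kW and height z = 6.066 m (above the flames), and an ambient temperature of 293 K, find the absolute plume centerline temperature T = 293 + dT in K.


Q^(2/3) = 145.30
z^(5/3) = 20.176
dT = 25 * 145.30 / 20.176 = 180.04 K
T = 293 + 180.04 = 473.04 K

473.04 K


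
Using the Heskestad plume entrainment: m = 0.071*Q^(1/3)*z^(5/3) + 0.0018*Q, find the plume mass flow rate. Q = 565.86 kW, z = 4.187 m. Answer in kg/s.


Q^(1/3) = 8.2712
z^(5/3) = 10.877
First term = 0.071 * 8.2712 * 10.877 = 6.3875
Second term = 0.0018 * 565.86 = 1.0185
m = 7.4061 kg/s

7.4061 kg/s


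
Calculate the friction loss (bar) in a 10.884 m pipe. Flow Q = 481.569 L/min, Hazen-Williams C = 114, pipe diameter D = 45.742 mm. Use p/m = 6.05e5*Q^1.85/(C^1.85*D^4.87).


Q^1.85 = 91816
C^1.85 = 6386.7
D^4.87 = 1.2182e+08
p/m = 0.071395 bar/m
p_total = 0.071395 * 10.884 = 0.77706 bar

0.77706 bar


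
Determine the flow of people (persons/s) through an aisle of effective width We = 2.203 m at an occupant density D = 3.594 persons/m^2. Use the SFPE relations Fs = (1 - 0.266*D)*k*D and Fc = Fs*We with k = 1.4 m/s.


1 - 0.266*D = 1 - 0.266*3.594 = 0.043996
Fs = 0.043996 * 1.4 * 3.594 = 0.22137 persons/(s*m)
Fc = 0.22137 * 2.203 = 0.48768 persons/s

0.48768 persons/s


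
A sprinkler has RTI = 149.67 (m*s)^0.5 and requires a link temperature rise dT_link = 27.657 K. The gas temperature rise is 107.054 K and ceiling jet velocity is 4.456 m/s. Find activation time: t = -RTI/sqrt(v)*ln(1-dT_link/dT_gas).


dT_link/dT_gas = 0.25835
ln(1 - 0.25835) = -0.29887
t = -149.67 / sqrt(4.456) * -0.29887 = 21.191 s

21.191 s


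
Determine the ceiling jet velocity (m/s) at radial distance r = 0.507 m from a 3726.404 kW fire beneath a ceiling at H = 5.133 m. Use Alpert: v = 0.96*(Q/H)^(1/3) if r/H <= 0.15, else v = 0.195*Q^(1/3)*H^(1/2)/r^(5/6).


r/H = 0.507 / 5.133 = 0.098773
r/H <= 0.15, so v = 0.96*(Q/H)^(1/3)
Q/H = 725.97
(Q/H)^(1/3) = 8.9875
v = 0.96 * 8.9875 = 8.6280 m/s

8.6280 m/s


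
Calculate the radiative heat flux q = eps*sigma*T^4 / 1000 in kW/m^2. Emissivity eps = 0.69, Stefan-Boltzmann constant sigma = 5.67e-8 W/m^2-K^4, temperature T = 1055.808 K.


T^4 = 1.2426e+12
q = 0.69 * 5.67e-8 * 1.2426e+12 / 1000 = 48.615 kW/m^2

48.615 kW/m^2


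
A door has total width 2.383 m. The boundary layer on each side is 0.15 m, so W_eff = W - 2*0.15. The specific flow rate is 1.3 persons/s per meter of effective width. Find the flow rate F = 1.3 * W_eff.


W_eff = 2.383 - 0.30 = 2.083 m
F = 1.3 * 2.083 = 2.7079 persons/s

2.7079 persons/s


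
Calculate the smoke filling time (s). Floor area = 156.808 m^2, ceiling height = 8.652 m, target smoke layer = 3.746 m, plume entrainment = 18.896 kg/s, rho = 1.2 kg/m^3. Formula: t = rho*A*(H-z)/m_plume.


H - z = 4.906 m
t = 1.2 * 156.808 * 4.906 / 18.896 = 48.855 s

48.855 s


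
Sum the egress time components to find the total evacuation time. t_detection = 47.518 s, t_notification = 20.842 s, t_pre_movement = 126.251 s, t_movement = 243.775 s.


Total = 47.518 + 20.842 + 126.251 + 243.775 = 438.386 s

438.386 s


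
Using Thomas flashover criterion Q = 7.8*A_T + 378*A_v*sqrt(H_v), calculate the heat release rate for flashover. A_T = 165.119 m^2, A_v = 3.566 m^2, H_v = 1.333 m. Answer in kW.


7.8*A_T = 1287.9
sqrt(H_v) = 1.1546
378*A_v*sqrt(H_v) = 1556.3
Q = 1287.9 + 1556.3 = 2844.2 kW

2844.2 kW


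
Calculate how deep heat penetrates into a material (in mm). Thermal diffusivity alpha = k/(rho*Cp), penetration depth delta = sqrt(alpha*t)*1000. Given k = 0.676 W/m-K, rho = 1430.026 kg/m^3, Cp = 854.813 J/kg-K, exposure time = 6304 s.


alpha = 0.676 / (1430.026 * 854.813) = 5.5301e-07 m^2/s
alpha * t = 0.0034862
delta = sqrt(0.0034862) * 1000 = 59.044 mm

59.044 mm


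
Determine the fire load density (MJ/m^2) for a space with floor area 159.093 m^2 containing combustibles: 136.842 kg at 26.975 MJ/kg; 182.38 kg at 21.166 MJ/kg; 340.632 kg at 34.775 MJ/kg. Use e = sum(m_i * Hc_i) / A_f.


Total energy = 136.842*26.975 + 182.38*21.166 + 340.632*34.775
= 3691.313 + 3860.255 + 11845.48
= 19397.05 MJ
e = 19397.05 / 159.093 = 121.92 MJ/m^2

121.92 MJ/m^2


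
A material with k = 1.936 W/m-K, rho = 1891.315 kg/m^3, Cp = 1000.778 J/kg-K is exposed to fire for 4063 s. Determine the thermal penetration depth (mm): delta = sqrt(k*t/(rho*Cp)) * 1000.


alpha = 1.936 / (1891.315 * 1000.778) = 1.0228e-06 m^2/s
alpha * t = 0.0041558
delta = sqrt(0.0041558) * 1000 = 64.465 mm

64.465 mm


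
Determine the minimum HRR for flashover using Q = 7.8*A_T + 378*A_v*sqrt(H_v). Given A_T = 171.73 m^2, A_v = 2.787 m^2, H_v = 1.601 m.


7.8*A_T = 1339.494
sqrt(H_v) = 1.2653
378*A_v*sqrt(H_v) = 1333.0
Q = 1339.494 + 1333.0 = 2672.5 kW

2672.5 kW


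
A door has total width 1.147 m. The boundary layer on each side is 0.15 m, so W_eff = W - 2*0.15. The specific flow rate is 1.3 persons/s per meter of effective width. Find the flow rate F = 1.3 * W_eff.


W_eff = 1.147 - 0.30 = 0.847 m
F = 1.3 * 0.847 = 1.1011 persons/s

1.1011 persons/s


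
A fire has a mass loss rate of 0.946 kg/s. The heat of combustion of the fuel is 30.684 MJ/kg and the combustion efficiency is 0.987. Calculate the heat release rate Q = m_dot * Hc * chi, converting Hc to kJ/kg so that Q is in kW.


Hc = 30.684 MJ/kg = 30.684 * 1000 kJ/kg = 30684 kJ/kg
Q = 0.946 kg/s * 30684 kJ/kg * 0.987 = 28650 kW

28650 kW


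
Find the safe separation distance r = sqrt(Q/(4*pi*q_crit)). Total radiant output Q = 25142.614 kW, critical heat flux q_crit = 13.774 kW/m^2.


4*pi*q_crit = 173.09
Q/(4*pi*q_crit) = 145.26
r = sqrt(145.26) = 12.052 m

12.052 m


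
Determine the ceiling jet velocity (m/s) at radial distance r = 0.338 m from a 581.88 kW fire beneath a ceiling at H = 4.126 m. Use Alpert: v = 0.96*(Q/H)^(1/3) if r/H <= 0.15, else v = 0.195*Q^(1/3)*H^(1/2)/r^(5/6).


r/H = 0.338 / 4.126 = 0.081920
r/H <= 0.15, so v = 0.96*(Q/H)^(1/3)
Q/H = 141.03
(Q/H)^(1/3) = 5.2052
v = 0.96 * 5.2052 = 4.9970 m/s

4.9970 m/s


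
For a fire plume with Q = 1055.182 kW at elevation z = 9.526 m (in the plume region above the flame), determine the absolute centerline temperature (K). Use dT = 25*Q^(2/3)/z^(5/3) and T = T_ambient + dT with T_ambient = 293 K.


Q^(2/3) = 103.65
z^(5/3) = 42.807
dT = 25 * 103.65 / 42.807 = 60.530 K
T = 293 + 60.530 = 353.53 K

353.53 K


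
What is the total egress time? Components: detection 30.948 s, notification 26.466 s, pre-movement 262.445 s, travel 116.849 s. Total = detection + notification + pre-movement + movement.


Total = 30.948 + 26.466 + 262.445 + 116.849 = 436.708 s

436.708 s


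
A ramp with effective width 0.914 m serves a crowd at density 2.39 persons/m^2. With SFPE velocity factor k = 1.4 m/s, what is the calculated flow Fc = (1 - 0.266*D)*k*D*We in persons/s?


1 - 0.266*D = 1 - 0.266*2.39 = 0.36426
Fs = 0.36426 * 1.4 * 2.39 = 1.2188 persons/(s*m)
Fc = 1.2188 * 0.914 = 1.1140 persons/s

1.1140 persons/s


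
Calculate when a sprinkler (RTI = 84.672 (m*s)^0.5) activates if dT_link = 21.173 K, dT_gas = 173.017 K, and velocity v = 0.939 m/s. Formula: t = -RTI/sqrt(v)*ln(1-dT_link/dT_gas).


dT_link/dT_gas = 0.12238
ln(1 - 0.12238) = -0.13054
t = -84.672 / sqrt(0.939) * -0.13054 = 11.406 s

11.406 s


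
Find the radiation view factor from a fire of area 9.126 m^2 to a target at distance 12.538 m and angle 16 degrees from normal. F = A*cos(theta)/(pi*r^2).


cos(16 deg) = 0.96126
pi*r^2 = 493.86
F = 9.126 * 0.96126 / 493.86 = 0.017763

0.017763


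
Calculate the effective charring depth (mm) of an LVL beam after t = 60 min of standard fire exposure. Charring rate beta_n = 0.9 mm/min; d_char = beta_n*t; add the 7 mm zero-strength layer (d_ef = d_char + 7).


d_char = 0.9 * 60 = 54 mm
d_ef = 54 + 1.0*7 = 61 mm

61 mm


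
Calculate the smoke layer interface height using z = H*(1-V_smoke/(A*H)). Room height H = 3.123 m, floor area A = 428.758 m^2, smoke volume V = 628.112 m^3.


V/(A*H) = 0.46909
1 - 0.46909 = 0.53091
z = 3.123 * 0.53091 = 1.6580 m

1.6580 m


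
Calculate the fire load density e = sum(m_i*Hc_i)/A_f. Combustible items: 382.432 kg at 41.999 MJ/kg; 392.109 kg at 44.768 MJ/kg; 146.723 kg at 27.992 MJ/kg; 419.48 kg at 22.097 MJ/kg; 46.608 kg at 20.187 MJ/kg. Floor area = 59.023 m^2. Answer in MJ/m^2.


Total energy = 382.432*41.999 + 392.109*44.768 + 146.723*27.992 + 419.48*22.097 + 46.608*20.187
= 16061.76 + 17553.94 + 4107.070 + 9269.250 + 940.8757
= 47932.89 MJ
e = 47932.89 / 59.023 = 812.11 MJ/m^2

812.11 MJ/m^2


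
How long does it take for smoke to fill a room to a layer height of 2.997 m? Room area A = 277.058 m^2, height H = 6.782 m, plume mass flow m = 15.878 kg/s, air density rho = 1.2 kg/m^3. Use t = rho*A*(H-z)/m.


H - z = 3.785 m
t = 1.2 * 277.058 * 3.785 / 15.878 = 79.254 s

79.254 s


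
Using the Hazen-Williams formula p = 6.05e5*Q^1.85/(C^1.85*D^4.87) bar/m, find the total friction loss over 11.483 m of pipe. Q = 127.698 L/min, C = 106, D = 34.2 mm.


Q^1.85 = 7878.4
C^1.85 = 5582.3
D^4.87 = 2.9560e+07
p/m = 0.028885 bar/m
p_total = 0.028885 * 11.483 = 0.33169 bar

0.33169 bar


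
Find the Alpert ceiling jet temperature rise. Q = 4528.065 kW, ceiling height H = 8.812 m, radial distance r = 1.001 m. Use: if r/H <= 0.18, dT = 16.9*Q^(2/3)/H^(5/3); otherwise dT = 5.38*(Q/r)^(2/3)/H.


r/H = 1.001 / 8.812 = 0.11360
r/H <= 0.18, so dT = 16.9*Q^(2/3)/H^(5/3)
Q^(2/3) = 273.70
H^(5/3) = 37.594
dT = 16.9 * 273.70 / 37.594 = 123.04 K

123.04 K


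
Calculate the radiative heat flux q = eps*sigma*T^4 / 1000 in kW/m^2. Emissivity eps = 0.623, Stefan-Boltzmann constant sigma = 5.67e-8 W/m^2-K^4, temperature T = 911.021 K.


T^4 = 6.8883e+11
q = 0.623 * 5.67e-8 * 6.8883e+11 / 1000 = 24.332 kW/m^2

24.332 kW/m^2


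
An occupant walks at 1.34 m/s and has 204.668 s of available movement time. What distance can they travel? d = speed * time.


d = 1.34 * 204.668 = 274.26 m

274.26 m


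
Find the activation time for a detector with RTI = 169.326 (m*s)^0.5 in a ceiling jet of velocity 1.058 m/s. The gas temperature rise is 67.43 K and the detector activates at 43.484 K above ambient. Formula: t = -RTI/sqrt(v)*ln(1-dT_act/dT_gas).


dT_act/dT_gas = 0.64488
ln(1 - 0.64488) = -1.0353
t = -169.326 / sqrt(1.058) * -1.0353 = 170.43 s

170.43 s


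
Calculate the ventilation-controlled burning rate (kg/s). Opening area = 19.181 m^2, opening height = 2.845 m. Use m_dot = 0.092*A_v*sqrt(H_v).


sqrt(H_v) = 1.6867
m_dot = 0.092 * 19.181 * 1.6867 = 2.9765 kg/s

2.9765 kg/s


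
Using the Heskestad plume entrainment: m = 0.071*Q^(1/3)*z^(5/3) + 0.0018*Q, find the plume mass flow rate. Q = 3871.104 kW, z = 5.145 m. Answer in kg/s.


Q^(1/3) = 15.702
z^(5/3) = 15.334
First term = 0.071 * 15.702 * 15.334 = 17.094
Second term = 0.0018 * 3871.104 = 6.9680
m = 24.062 kg/s

24.062 kg/s


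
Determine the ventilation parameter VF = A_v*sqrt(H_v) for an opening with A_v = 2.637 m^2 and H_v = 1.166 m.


sqrt(H_v) = 1.0798
VF = 2.637 * 1.0798 = 2.8475 m^(5/2)

2.8475 m^(5/2)


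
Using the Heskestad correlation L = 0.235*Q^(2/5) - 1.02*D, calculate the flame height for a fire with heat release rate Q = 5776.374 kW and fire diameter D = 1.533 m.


Q^(2/5) = 31.964
0.235 * Q^(2/5) = 7.5116
1.02 * D = 1.5637
L = 5.9479 m

5.9479 m


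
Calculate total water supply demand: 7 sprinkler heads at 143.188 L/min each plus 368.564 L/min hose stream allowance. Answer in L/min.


Sprinkler demand = 7 * 143.188 = 1002.316 L/min
Total = 1002.316 + 368.564 = 1370.88 L/min

1370.88 L/min


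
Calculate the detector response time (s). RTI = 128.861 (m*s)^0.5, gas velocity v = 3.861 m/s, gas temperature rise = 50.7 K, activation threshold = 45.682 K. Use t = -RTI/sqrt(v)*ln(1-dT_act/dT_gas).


dT_act/dT_gas = 0.90103
ln(1 - 0.90103) = -2.3129
t = -128.861 / sqrt(3.861) * -2.3129 = 151.68 s

151.68 s


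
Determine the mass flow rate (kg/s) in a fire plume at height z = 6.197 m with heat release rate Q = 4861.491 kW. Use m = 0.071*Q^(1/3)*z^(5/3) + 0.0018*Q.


Q^(1/3) = 16.940
z^(5/3) = 20.908
First term = 0.071 * 16.940 * 20.908 = 25.147
Second term = 0.0018 * 4861.491 = 8.7507
m = 33.898 kg/s

33.898 kg/s


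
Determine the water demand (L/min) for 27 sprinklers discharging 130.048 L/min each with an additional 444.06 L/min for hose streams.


Sprinkler demand = 27 * 130.048 = 3511.296 L/min
Total = 3511.296 + 444.06 = 3955.356 L/min

3955.356 L/min


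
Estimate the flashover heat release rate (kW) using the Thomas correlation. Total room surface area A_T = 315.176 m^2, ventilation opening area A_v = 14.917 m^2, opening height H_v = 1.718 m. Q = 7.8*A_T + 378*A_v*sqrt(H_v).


7.8*A_T = 2458.4
sqrt(H_v) = 1.3107
378*A_v*sqrt(H_v) = 7390.7
Q = 2458.4 + 7390.7 = 9849.1 kW

9849.1 kW


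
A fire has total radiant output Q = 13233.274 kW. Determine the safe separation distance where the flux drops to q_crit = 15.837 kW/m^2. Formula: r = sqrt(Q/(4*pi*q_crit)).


4*pi*q_crit = 199.01
Q/(4*pi*q_crit) = 66.494
r = sqrt(66.494) = 8.1544 m

8.1544 m


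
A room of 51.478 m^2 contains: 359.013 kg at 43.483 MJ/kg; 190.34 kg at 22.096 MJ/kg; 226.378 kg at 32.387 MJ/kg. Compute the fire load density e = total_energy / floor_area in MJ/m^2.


Total energy = 359.013*43.483 + 190.34*22.096 + 226.378*32.387
= 15610.96 + 4205.753 + 7331.704
= 27148.42 MJ
e = 27148.42 / 51.478 = 527.38 MJ/m^2

527.38 MJ/m^2


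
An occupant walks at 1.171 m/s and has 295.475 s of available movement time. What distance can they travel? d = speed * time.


d = 1.171 * 295.475 = 346.00 m

346.00 m


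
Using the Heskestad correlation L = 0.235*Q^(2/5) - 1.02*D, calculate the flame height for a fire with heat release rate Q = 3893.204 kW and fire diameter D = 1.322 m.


Q^(2/5) = 27.297
0.235 * Q^(2/5) = 6.4149
1.02 * D = 1.3484
L = 5.0665 m

5.0665 m


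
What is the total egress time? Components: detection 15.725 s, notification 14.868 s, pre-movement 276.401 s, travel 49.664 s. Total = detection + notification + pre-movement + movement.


Total = 15.725 + 14.868 + 276.401 + 49.664 = 356.658 s

356.658 s


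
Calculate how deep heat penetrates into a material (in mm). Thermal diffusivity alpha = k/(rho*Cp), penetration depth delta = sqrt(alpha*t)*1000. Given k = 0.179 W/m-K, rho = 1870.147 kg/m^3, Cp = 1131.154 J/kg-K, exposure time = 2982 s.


alpha = 0.179 / (1870.147 * 1131.154) = 8.4617e-08 m^2/s
alpha * t = 0.00025233
delta = sqrt(0.00025233) * 1000 = 15.885 mm

15.885 mm


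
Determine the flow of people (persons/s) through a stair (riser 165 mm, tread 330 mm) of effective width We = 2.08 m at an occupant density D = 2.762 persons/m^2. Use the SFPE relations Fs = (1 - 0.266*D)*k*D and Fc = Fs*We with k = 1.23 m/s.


1 - 0.266*D = 1 - 0.266*2.762 = 0.26531
Fs = 0.26531 * 1.23 * 2.762 = 0.90132 persons/(s*m)
Fc = 0.90132 * 2.08 = 1.8747 persons/s

1.8747 persons/s


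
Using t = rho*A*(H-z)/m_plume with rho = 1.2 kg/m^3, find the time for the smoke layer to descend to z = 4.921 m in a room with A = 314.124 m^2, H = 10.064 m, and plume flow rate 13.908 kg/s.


H - z = 5.143 m
t = 1.2 * 314.124 * 5.143 / 13.908 = 139.39 s

139.39 s


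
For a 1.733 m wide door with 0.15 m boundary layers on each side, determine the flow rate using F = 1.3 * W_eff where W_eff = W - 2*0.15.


W_eff = 1.733 - 0.30 = 1.433 m
F = 1.3 * 1.433 = 1.8629 persons/s

1.8629 persons/s


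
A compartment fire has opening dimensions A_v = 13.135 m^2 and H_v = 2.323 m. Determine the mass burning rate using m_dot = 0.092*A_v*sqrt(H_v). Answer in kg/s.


sqrt(H_v) = 1.5241
m_dot = 0.092 * 13.135 * 1.5241 = 1.8418 kg/s

1.8418 kg/s


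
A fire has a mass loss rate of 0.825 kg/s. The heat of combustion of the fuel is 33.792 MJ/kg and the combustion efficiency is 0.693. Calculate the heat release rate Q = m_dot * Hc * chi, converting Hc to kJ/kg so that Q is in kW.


Hc = 33.792 MJ/kg = 33.792 * 1000 kJ/kg = 33792 kJ/kg
Q = 0.825 kg/s * 33792 kJ/kg * 0.693 = 19320 kW

19320 kW


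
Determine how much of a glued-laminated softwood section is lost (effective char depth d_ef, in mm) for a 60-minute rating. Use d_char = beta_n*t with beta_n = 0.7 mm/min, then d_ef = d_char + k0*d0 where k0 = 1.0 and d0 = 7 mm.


d_char = 0.7 * 60 = 42 mm
d_ef = 42 + 1.0*7 = 49 mm

49 mm


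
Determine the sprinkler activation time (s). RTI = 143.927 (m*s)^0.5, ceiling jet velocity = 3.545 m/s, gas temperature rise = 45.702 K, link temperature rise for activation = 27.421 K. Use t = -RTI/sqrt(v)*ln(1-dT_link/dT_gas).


dT_link/dT_gas = 0.60000
ln(1 - 0.60000) = -0.91628
t = -143.927 / sqrt(3.545) * -0.91628 = 70.043 s

70.043 s


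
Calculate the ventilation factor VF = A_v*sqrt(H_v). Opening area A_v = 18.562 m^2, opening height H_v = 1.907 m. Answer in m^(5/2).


sqrt(H_v) = 1.3809
VF = 18.562 * 1.3809 = 25.633 m^(5/2)

25.633 m^(5/2)


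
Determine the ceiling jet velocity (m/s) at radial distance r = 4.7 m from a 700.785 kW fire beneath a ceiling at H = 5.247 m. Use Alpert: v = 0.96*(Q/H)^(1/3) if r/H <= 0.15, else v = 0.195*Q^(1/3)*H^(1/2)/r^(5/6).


r/H = 4.7 / 5.247 = 0.89575
r/H > 0.15, so v = 0.195*Q^(1/3)*H^(1/2)/r^(5/6)
Q^(1/3) = 8.8824
H^(1/2) = 2.2906
r^(5/6) = 3.6315
v = 0.195 * 8.8824 * 2.2906 / 3.6315 = 1.0925 m/s

1.0925 m/s


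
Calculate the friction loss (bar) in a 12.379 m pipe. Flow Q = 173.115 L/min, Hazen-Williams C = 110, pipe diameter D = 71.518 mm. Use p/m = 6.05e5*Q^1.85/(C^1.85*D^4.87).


Q^1.85 = 13833
C^1.85 = 5978.3
D^4.87 = 1.0740e+09
p/m = 0.0013035 bar/m
p_total = 0.0013035 * 12.379 = 0.016135 bar

0.016135 bar


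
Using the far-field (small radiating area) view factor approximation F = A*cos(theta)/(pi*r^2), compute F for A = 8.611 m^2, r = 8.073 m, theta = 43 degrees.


cos(43 deg) = 0.73135
pi*r^2 = 204.75
F = 8.611 * 0.73135 / 204.75 = 0.030758

0.030758


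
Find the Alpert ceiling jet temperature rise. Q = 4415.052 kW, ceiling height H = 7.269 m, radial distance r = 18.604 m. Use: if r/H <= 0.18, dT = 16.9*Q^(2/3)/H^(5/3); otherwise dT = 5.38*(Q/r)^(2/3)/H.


r/H = 18.604 / 7.269 = 2.5594
r/H > 0.18, so dT = 5.38*(Q/r)^(2/3)/H
Q/r = 237.32
(Q/r)^(2/3) = 38.331
dT = 5.38 * 38.331 / 7.269 = 28.370 K

28.370 K


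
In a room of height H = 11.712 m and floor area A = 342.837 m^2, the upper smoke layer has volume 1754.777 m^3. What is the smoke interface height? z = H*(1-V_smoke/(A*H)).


V/(A*H) = 0.43702
1 - 0.43702 = 0.56298
z = 11.712 * 0.56298 = 6.5936 m

6.5936 m


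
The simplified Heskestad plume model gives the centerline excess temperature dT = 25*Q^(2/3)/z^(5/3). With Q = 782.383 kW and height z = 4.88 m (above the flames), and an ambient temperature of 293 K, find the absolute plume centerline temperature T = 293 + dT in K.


Q^(2/3) = 84.908
z^(5/3) = 14.040
dT = 25 * 84.908 / 14.040 = 151.19 K
T = 293 + 151.19 = 444.19 K

444.19 K


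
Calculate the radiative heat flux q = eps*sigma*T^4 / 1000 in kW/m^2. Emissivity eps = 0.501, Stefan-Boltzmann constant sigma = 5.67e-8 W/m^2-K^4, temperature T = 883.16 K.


T^4 = 6.0836e+11
q = 0.501 * 5.67e-8 * 6.0836e+11 / 1000 = 17.281 kW/m^2

17.281 kW/m^2


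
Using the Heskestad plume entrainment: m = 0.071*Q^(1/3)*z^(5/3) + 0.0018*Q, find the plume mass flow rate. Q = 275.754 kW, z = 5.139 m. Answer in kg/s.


Q^(1/3) = 6.5089
z^(5/3) = 15.304
First term = 0.071 * 6.5089 * 15.304 = 7.0723
Second term = 0.0018 * 275.754 = 0.49636
m = 7.5687 kg/s

7.5687 kg/s


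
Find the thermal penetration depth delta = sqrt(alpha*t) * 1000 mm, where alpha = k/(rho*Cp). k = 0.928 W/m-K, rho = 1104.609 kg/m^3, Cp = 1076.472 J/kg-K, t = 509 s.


alpha = 0.928 / (1104.609 * 1076.472) = 7.8043e-07 m^2/s
alpha * t = 0.00039724
delta = sqrt(0.00039724) * 1000 = 19.931 mm

19.931 mm


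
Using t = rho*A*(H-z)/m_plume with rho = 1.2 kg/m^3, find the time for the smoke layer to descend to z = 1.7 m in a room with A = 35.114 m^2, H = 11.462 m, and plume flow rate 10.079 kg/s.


H - z = 9.762 m
t = 1.2 * 35.114 * 9.762 / 10.079 = 40.812 s

40.812 s


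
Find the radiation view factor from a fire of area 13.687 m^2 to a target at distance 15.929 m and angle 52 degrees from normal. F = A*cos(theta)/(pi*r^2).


cos(52 deg) = 0.61566
pi*r^2 = 797.13
F = 13.687 * 0.61566 / 797.13 = 0.010571

0.010571


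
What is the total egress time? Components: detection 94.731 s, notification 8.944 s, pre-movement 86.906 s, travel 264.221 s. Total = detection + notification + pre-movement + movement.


Total = 94.731 + 8.944 + 86.906 + 264.221 = 454.802 s

454.802 s


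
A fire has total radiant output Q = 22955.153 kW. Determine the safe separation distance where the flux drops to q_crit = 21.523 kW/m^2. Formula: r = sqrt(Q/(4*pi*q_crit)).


4*pi*q_crit = 270.47
Q/(4*pi*q_crit) = 84.873
r = sqrt(84.873) = 9.2126 m

9.2126 m


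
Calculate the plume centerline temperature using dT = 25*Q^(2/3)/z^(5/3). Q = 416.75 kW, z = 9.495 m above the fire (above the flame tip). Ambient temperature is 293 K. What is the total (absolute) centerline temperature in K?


Q^(2/3) = 55.794
z^(5/3) = 42.575
dT = 25 * 55.794 / 42.575 = 32.762 K
T = 293 + 32.762 = 325.76 K

325.76 K


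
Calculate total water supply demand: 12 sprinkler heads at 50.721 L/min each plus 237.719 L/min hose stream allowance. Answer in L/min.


Sprinkler demand = 12 * 50.721 = 608.652 L/min
Total = 608.652 + 237.719 = 846.371 L/min

846.371 L/min


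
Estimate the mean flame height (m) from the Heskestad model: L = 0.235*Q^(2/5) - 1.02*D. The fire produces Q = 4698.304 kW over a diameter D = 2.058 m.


Q^(2/5) = 29.429
0.235 * Q^(2/5) = 6.9158
1.02 * D = 2.0992
L = 4.8167 m

4.8167 m


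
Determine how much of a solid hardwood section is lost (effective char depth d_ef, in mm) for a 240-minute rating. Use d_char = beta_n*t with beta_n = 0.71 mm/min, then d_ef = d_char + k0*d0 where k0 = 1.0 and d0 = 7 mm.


d_char = 0.71 * 240 = 170.4 mm
d_ef = 170.4 + 1.0*7 = 177.4 mm

177.4 mm


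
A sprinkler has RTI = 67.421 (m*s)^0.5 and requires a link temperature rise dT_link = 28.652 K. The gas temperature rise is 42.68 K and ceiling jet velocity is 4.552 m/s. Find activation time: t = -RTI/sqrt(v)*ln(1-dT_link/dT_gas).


dT_link/dT_gas = 0.67132
ln(1 - 0.67132) = -1.1127
t = -67.421 / sqrt(4.552) * -1.1127 = 35.161 s

35.161 s


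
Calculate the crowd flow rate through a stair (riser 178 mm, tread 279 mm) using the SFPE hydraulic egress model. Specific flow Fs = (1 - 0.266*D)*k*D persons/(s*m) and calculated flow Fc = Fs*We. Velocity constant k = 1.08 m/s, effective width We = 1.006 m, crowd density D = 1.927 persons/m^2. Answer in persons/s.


1 - 0.266*D = 1 - 0.266*1.927 = 0.48742
Fs = 0.48742 * 1.08 * 1.927 = 1.0144 persons/(s*m)
Fc = 1.0144 * 1.006 = 1.0205 persons/s

1.0205 persons/s


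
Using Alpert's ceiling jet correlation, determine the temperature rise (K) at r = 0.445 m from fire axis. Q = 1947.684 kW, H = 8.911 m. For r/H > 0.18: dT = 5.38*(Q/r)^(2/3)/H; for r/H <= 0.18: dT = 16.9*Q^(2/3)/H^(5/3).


r/H = 0.445 / 8.911 = 0.049938
r/H <= 0.18, so dT = 16.9*Q^(2/3)/H^(5/3)
Q^(2/3) = 155.96
H^(5/3) = 38.301
dT = 16.9 * 155.96 / 38.301 = 68.816 K

68.816 K


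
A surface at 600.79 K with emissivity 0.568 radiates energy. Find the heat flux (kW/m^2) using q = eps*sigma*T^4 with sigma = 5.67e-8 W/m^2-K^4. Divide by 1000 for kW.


T^4 = 1.3028e+11
q = 0.568 * 5.67e-8 * 1.3028e+11 / 1000 = 4.1959 kW/m^2

4.1959 kW/m^2


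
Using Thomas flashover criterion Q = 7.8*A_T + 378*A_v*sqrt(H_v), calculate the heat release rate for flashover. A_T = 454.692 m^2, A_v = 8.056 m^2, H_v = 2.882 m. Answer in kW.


7.8*A_T = 3546.6
sqrt(H_v) = 1.6976
378*A_v*sqrt(H_v) = 5169.6
Q = 3546.6 + 5169.6 = 8716.2 kW

8716.2 kW


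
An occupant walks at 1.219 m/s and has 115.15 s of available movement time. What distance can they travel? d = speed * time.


d = 1.219 * 115.15 = 140.37 m

140.37 m


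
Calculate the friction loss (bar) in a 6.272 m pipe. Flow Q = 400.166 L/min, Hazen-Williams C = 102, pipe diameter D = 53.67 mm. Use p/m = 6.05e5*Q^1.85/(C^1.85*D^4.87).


Q^1.85 = 65185
C^1.85 = 5198.9
D^4.87 = 2.6533e+08
p/m = 0.028589 bar/m
p_total = 0.028589 * 6.272 = 0.17931 bar

0.17931 bar


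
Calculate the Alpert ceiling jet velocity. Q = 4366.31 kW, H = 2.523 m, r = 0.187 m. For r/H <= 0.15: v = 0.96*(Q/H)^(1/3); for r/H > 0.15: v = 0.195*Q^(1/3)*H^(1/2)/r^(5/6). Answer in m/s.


r/H = 0.187 / 2.523 = 0.074118
r/H <= 0.15, so v = 0.96*(Q/H)^(1/3)
Q/H = 1730.6
(Q/H)^(1/3) = 12.006
v = 0.96 * 12.006 = 11.526 m/s

11.526 m/s
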